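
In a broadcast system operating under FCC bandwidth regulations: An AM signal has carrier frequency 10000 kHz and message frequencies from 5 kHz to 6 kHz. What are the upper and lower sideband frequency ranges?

Upper sideband (USB) = fc + [fm_low, fm_high] = 10000 + [5, 6] = [10005, 10006] kHz
Lower sideband (LSB) = fc - [fm_high, fm_low] = 10000 - [6, 5] = [9994, 9995] kHz
Total occupied spectrum: 9994 kHz to 10006 kHz (plus carrier at 10000 kHz)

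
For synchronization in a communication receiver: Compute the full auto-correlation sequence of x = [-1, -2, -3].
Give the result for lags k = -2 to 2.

r_xx[k] = sum_m x[m]*x[m+k], indexed from 0, for k = -2 to 2:
  r_xx[-2] = x[2]*x[0] = 3
  r_xx[-1] = x[1]*x[0] + x[2]*x[1] = 8
  r_xx[0] = x[0]*x[0] + x[1]*x[1] + x[2]*x[2] = 14
  r_xx[1] = x[0]*x[1] + x[1]*x[2] = 8
  r_xx[2] = x[0]*x[2] = 3
r_xx = [3, 8, 14, 8, 3]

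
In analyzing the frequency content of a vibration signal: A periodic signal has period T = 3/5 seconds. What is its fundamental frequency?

The fundamental frequency is the reciprocal of the period.
f = 1/T = 1/(3/5) = 5/3 Hz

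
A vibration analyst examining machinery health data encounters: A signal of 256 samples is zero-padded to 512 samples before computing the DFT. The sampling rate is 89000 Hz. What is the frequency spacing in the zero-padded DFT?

Original DFT: N = 256, resolution = f_s/N = 89000/256 = 11125/32 Hz
Zero-padded DFT: N = 512, resolution = f_s/N = 89000/512 = 11125/64 Hz
Zero-padding interpolates the spectrum (finer frequency grid)
but does NOT improve the true spectral resolution (ability to resolve close frequencies).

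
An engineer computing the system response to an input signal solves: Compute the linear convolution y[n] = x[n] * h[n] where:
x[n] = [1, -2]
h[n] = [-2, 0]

y[n] = sum_k x[k]*h[n-k]. Output length = len(x) + len(h) - 1 = 2 + 2 - 1 = 3.
y[0] = 1*-2 = -2
y[1] = -2*-2 + 1*0 = 4
y[2] = -2*0 = 0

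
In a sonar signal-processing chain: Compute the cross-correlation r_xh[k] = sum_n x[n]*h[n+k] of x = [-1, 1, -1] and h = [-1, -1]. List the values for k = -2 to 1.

Both sequences indexed from 0 and zero outside their support.
Lags with overlap: k = -2 to 1.
  r_xh[-2] = x[2]*h[0] = 1
  r_xh[-1] = x[1]*h[0] + x[2]*h[1] = 0
  r_xh[0] = x[0]*h[0] + x[1]*h[1] = 0
  r_xh[1] = x[0]*h[1] = 1
r_xh = [1, 0, 0, 1] (for k = -2, ..., 1)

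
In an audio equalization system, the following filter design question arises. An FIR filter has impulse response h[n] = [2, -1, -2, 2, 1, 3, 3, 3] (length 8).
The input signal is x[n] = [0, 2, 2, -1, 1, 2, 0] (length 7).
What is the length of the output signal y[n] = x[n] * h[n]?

For linear convolution, the output length is:
len(y) = len(x) + len(h) - 1 = 7 + 8 - 1 = 14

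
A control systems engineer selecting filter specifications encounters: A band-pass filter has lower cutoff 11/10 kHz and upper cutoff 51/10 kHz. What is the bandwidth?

Bandwidth = f_high - f_low
= 51/10 kHz - 11/10 kHz = 4 kHz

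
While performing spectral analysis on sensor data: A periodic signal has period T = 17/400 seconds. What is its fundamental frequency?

The fundamental frequency is the reciprocal of the period.
f = 1/T = 1/(17/400) = 400/17 Hz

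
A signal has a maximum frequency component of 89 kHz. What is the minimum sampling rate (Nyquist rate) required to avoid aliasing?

By the Nyquist-Shannon sampling theorem,
the minimum sampling rate (Nyquist rate) must be at least 2 * f_max.
Nyquist rate = 2 * 89 kHz = 178 kHz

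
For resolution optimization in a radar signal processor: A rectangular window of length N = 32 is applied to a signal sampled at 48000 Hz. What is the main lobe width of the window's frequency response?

For a rectangular window of length N,
the main lobe width in frequency is 2*f_s/N.
= 2*48000/32 = 3000 Hz
This determines the minimum frequency separation for resolving two sinusoids.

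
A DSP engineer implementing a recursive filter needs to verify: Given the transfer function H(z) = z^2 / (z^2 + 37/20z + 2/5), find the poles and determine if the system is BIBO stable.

Poles are roots of the denominator: z^2 + 37/20z + 2/5 = 0.
Quadratic formula: z = [-(37/20) +/- sqrt((37/20)^2 - 4*(2/5))] / 2
Discriminant = 1369/400 - 8/5 = 729/400; sqrt = 27/20.
z = (-37/20 +/- 27/20) / 2 => z = -1/4 or z = -8/5.
|p1| = 8/5, |p2| = 1/4.
For BIBO stability, all poles must lie inside the unit circle (|p| < 1).
System is UNSTABLE since at least one |p| >= 1.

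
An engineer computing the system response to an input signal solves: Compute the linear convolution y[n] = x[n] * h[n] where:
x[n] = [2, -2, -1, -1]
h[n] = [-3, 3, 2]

y[n] = sum_k x[k]*h[n-k]. Output length = len(x) + len(h) - 1 = 4 + 3 - 1 = 6.
y[0] = 2*-3 = -6
y[1] = -2*-3 + 2*3 = 12
y[2] = -1*-3 + -2*3 + 2*2 = 1
y[3] = -1*-3 + -1*3 + -2*2 = -4
y[4] = -1*3 + -1*2 = -5
y[5] = -1*2 = -2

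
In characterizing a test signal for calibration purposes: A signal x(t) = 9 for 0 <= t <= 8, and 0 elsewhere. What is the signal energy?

Energy = integral of |x(t)|^2 dt over the signal duration
= 9^2 * 8 = 81 * 8 = 648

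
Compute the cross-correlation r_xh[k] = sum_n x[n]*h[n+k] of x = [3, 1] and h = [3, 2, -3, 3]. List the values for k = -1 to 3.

Both sequences indexed from 0 and zero outside their support.
Lags with overlap: k = -1 to 3.
  r_xh[-1] = x[1]*h[0] = 3
  r_xh[0] = x[0]*h[0] + x[1]*h[1] = 11
  r_xh[1] = x[0]*h[1] + x[1]*h[2] = 3
  r_xh[2] = x[0]*h[2] + x[1]*h[3] = -6
  r_xh[3] = x[0]*h[3] = 9
r_xh = [3, 11, 3, -6, 9] (for k = -1, ..., 3)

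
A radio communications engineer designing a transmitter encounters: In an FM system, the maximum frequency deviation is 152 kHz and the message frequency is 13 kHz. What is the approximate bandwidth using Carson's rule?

Carson's rule: BW = 2*(delta_f + f_m)
= 2*(152 + 13) kHz = 330 kHz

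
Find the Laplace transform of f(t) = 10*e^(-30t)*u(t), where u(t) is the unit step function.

Standard Laplace transform pair:
e^(-at)*u(t) <-> 1/(s+a)
With a = 30: L{10*e^(-30t)*u(t)} = 10/(s+30), ROC: Re(s) > -30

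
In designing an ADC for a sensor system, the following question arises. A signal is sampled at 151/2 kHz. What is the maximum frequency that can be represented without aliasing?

The maximum frequency that can be represented without aliasing
is the Nyquist frequency: f_max = f_s / 2 = 151/2 kHz / 2 = 151/4 kHz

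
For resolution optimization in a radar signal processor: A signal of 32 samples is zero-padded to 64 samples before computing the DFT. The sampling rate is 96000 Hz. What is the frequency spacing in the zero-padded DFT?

Original DFT: N = 32, resolution = f_s/N = 96000/32 = 3000 Hz
Zero-padded DFT: N = 64, resolution = f_s/N = 96000/64 = 1500 Hz
Zero-padding interpolates the spectrum (finer frequency grid)
but does NOT improve the true spectral resolution (ability to resolve close frequencies).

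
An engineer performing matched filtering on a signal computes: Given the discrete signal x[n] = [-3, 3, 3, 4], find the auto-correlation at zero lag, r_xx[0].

The auto-correlation at zero lag r_xx[0] equals the signal energy.
r_xx[0] = sum of x[n]^2 = (-3)^2 + 3^2 + 3^2 + 4^2
= 9 + 9 + 9 + 16 = 43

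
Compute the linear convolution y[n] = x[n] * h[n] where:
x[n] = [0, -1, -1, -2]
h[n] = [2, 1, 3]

y[n] = sum_k x[k]*h[n-k]. Output length = len(x) + len(h) - 1 = 4 + 3 - 1 = 6.
y[0] = 0*2 = 0
y[1] = -1*2 + 0*1 = -2
y[2] = -1*2 + -1*1 + 0*3 = -3
y[3] = -2*2 + -1*1 + -1*3 = -8
y[4] = -2*1 + -1*3 = -5
y[5] = -2*3 = -6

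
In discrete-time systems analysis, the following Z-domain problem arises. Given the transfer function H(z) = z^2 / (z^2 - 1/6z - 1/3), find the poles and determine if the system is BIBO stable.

Poles are roots of the denominator: z^2 - 1/6z - 1/3 = 0.
Quadratic formula: z = [-(-1/6) +/- sqrt((-1/6)^2 - 4*(-1/3))] / 2
Discriminant = 1/36 + 4/3 = 49/36; sqrt = 7/6.
z = (1/6 +/- 7/6) / 2 => z = 2/3 or z = -1/2.
|p1| = 1/2, |p2| = 2/3.
For BIBO stability, all poles must lie inside the unit circle (|p| < 1).
System is STABLE since both |p| < 1.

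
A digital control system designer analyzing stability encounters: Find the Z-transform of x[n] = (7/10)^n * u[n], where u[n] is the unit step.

The Z-transform of a^n * u[n] is z/(z-a) for |z| > |a|.
Here a = 7/10, so X(z) = z/(z - (7/10)) = 10z/(10z - 7)
ROC: |z| > 7/10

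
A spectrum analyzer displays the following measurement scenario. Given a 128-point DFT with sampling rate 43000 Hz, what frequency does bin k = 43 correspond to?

The frequency of DFT bin k is: f_k = k * f_s / N
f_43 = 43 * 43000 / 128 = 231125/16 Hz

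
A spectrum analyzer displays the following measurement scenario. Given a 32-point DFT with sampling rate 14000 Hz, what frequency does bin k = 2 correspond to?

The frequency of DFT bin k is: f_k = k * f_s / N
f_2 = 2 * 14000 / 32 = 875 Hz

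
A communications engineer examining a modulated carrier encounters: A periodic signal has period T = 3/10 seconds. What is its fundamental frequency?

The fundamental frequency is the reciprocal of the period.
f = 1/T = 1/(3/10) = 10/3 Hz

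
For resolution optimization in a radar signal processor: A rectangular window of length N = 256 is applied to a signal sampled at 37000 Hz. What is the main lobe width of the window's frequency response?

For a rectangular window of length N,
the main lobe width in frequency is 2*f_s/N.
= 2*37000/256 = 4625/16 Hz
This determines the minimum frequency separation for resolving two sinusoids.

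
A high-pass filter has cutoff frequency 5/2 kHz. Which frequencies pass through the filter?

A high-pass filter passes all frequencies above the cutoff frequency 5/2 kHz and attenuates lower frequencies.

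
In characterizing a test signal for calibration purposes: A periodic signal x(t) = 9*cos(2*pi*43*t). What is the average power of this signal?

Average power of A*cos(wt) is A^2/2.
P = 9^2 / 2 = 81/2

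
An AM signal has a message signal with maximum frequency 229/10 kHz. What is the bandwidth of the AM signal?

In AM (double-sideband), the bandwidth is twice the message frequency.
BW = 2 * f_m = 2 * 229/10 kHz = 229/5 kHz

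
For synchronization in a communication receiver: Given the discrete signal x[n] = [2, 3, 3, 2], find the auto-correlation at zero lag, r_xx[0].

The auto-correlation at zero lag r_xx[0] equals the signal energy.
r_xx[0] = sum of x[n]^2 = 2^2 + 3^2 + 3^2 + 2^2
= 4 + 9 + 9 + 4 = 26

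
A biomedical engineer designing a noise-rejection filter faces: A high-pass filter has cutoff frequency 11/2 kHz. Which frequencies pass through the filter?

A high-pass filter passes all frequencies above the cutoff frequency 11/2 kHz and attenuates lower frequencies.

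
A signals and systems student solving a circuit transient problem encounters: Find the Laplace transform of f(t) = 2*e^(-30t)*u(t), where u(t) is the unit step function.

Standard Laplace transform pair:
e^(-at)*u(t) <-> 1/(s+a)
With a = 30: L{2*e^(-30t)*u(t)} = 2/(s+30), ROC: Re(s) > -30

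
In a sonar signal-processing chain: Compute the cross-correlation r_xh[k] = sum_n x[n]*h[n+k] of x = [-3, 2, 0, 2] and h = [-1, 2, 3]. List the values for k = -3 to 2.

Both sequences indexed from 0 and zero outside their support.
Lags with overlap: k = -3 to 2.
  r_xh[-3] = x[3]*h[0] = -2
  r_xh[-2] = x[2]*h[0] + x[3]*h[1] = 4
  r_xh[-1] = x[1]*h[0] + x[2]*h[1] + x[3]*h[2] = 4
  r_xh[0] = x[0]*h[0] + x[1]*h[1] + x[2]*h[2] = 7
  r_xh[1] = x[0]*h[1] + x[1]*h[2] = 0
  r_xh[2] = x[0]*h[2] = -9
r_xh = [-2, 4, 4, 7, 0, -9] (for k = -3, ..., 2)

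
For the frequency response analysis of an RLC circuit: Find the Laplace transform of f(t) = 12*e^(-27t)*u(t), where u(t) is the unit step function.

Standard Laplace transform pair:
e^(-at)*u(t) <-> 1/(s+a)
With a = 27: L{12*e^(-27t)*u(t)} = 12/(s+27), ROC: Re(s) > -27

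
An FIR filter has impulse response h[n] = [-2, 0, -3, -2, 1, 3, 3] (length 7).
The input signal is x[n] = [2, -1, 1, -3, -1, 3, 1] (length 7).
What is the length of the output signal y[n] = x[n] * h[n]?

For linear convolution, the output length is:
len(y) = len(x) + len(h) - 1 = 7 + 7 - 1 = 13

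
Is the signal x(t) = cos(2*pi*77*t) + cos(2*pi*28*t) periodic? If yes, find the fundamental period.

f1 = 77 Hz, f2 = 28 Hz
Period T1 = 1/77, T2 = 1/28
Ratio T1/T2 = 28/77, which is rational.
The signal is periodic with fundamental period T = 1/GCD(77,28) = 1/7 s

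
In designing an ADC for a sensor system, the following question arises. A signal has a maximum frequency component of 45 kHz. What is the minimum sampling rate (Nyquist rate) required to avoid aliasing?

By the Nyquist-Shannon sampling theorem,
the minimum sampling rate (Nyquist rate) must be at least 2 * f_max.
Nyquist rate = 2 * 45 kHz = 90 kHz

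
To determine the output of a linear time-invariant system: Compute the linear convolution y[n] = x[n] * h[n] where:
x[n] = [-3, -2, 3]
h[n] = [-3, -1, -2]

y[n] = sum_k x[k]*h[n-k]. Output length = len(x) + len(h) - 1 = 3 + 3 - 1 = 5.
y[0] = -3*-3 = 9
y[1] = -2*-3 + -3*-1 = 9
y[2] = 3*-3 + -2*-1 + -3*-2 = -1
y[3] = 3*-1 + -2*-2 = 1
y[4] = 3*-2 = -6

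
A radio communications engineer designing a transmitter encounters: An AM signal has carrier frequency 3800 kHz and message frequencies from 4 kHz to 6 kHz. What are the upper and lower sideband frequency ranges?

Upper sideband (USB) = fc + [fm_low, fm_high] = 3800 + [4, 6] = [3804, 3806] kHz
Lower sideband (LSB) = fc - [fm_high, fm_low] = 3800 - [6, 4] = [3794, 3796] kHz
Total occupied spectrum: 3794 kHz to 3806 kHz (plus carrier at 3800 kHz)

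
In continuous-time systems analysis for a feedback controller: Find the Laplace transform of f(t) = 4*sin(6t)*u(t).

Standard pair: sin(wt)*u(t) <-> w/(s^2+w^2)
With w = 6: L{4*sin(6t)*u(t)} = 24/(s^2+36)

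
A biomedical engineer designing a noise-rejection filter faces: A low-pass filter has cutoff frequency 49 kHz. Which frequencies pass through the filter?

A low-pass filter passes all frequencies below the cutoff frequency 49 kHz and attenuates higher frequencies.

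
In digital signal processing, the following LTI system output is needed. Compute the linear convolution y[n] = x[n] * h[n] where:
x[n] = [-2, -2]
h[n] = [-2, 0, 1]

y[n] = sum_k x[k]*h[n-k]. Output length = len(x) + len(h) - 1 = 2 + 3 - 1 = 4.
y[0] = -2*-2 = 4
y[1] = -2*-2 + -2*0 = 4
y[2] = -2*0 + -2*1 = -2
y[3] = -2*1 = -2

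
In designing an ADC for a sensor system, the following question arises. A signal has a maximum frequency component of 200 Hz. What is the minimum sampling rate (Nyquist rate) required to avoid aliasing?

By the Nyquist-Shannon sampling theorem,
the minimum sampling rate (Nyquist rate) must be at least 2 * f_max.
Nyquist rate = 2 * 200 Hz = 400 Hz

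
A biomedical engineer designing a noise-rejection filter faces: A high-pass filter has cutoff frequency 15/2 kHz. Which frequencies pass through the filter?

A high-pass filter passes all frequencies above the cutoff frequency 15/2 kHz and attenuates lower frequencies.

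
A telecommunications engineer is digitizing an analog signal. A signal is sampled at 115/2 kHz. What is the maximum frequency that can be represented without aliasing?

The maximum frequency that can be represented without aliasing
is the Nyquist frequency: f_max = f_s / 2 = 115/2 kHz / 2 = 115/4 kHz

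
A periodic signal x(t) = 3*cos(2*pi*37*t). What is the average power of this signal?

Average power of A*cos(wt) is A^2/2.
P = 3^2 / 2 = 9/2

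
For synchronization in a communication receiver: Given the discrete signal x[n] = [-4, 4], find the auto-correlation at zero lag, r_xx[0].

The auto-correlation at zero lag r_xx[0] equals the signal energy.
r_xx[0] = sum of x[n]^2 = (-4)^2 + 4^2
= 16 + 16 = 32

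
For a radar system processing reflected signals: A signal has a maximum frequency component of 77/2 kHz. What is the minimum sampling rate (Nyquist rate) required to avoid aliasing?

By the Nyquist-Shannon sampling theorem,
the minimum sampling rate (Nyquist rate) must be at least 2 * f_max.
Nyquist rate = 2 * 77/2 kHz = 77 kHz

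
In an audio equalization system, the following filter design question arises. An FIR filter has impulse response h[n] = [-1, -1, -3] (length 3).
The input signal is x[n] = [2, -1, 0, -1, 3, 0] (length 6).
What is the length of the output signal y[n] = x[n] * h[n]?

For linear convolution, the output length is:
len(y) = len(x) + len(h) - 1 = 6 + 3 - 1 = 8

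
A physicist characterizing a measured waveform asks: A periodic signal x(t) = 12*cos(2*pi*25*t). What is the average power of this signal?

Average power of A*cos(wt) is A^2/2.
P = 12^2 / 2 = 144/2 = 72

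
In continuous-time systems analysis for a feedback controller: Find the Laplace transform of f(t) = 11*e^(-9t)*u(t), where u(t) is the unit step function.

Standard Laplace transform pair:
e^(-at)*u(t) <-> 1/(s+a)
With a = 9: L{11*e^(-9t)*u(t)} = 11/(s+9), ROC: Re(s) > -9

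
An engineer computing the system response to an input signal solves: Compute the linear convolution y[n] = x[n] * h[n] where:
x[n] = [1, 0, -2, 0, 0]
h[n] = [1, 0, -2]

y[n] = sum_k x[k]*h[n-k]. Output length = len(x) + len(h) - 1 = 5 + 3 - 1 = 7.
y[0] = 1*1 = 1
y[1] = 0*1 + 1*0 = 0
y[2] = -2*1 + 0*0 + 1*-2 = -4
y[3] = 0*1 + -2*0 + 0*-2 = 0
y[4] = 0*1 + 0*0 + -2*-2 = 4
y[5] = 0*0 + 0*-2 = 0
y[6] = 0*-2 = 0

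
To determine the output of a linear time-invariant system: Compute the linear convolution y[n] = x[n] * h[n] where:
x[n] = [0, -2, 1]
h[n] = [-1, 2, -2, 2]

y[n] = sum_k x[k]*h[n-k]. Output length = len(x) + len(h) - 1 = 3 + 4 - 1 = 6.
y[0] = 0*-1 = 0
y[1] = -2*-1 + 0*2 = 2
y[2] = 1*-1 + -2*2 + 0*-2 = -5
y[3] = 1*2 + -2*-2 + 0*2 = 6
y[4] = 1*-2 + -2*2 = -6
y[5] = 1*2 = 2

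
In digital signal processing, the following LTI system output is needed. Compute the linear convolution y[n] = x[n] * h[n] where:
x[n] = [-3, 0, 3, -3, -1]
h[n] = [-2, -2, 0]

y[n] = sum_k x[k]*h[n-k]. Output length = len(x) + len(h) - 1 = 5 + 3 - 1 = 7.
y[0] = -3*-2 = 6
y[1] = 0*-2 + -3*-2 = 6
y[2] = 3*-2 + 0*-2 + -3*0 = -6
y[3] = -3*-2 + 3*-2 + 0*0 = 0
y[4] = -1*-2 + -3*-2 + 3*0 = 8
y[5] = -1*-2 + -3*0 = 2
y[6] = -1*0 = 0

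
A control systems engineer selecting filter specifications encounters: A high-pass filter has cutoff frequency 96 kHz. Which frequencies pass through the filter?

A high-pass filter passes all frequencies above the cutoff frequency 96 kHz and attenuates lower frequencies.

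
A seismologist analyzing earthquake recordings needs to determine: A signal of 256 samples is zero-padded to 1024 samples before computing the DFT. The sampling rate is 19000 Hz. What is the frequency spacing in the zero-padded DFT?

Original DFT: N = 256, resolution = f_s/N = 19000/256 = 2375/32 Hz
Zero-padded DFT: N = 1024, resolution = f_s/N = 19000/1024 = 2375/128 Hz
Zero-padding interpolates the spectrum (finer frequency grid)
but does NOT improve the true spectral resolution (ability to resolve close frequencies).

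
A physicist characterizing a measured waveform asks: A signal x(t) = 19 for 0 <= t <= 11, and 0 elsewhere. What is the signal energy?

Energy = integral of |x(t)|^2 dt over the signal duration
= 19^2 * 11 = 361 * 11 = 3971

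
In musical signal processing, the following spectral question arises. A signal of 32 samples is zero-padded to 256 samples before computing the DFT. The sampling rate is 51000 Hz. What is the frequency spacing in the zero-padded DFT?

Original DFT: N = 32, resolution = f_s/N = 51000/32 = 6375/4 Hz
Zero-padded DFT: N = 256, resolution = f_s/N = 51000/256 = 6375/32 Hz
Zero-padding interpolates the spectrum (finer frequency grid)
but does NOT improve the true spectral resolution (ability to resolve close frequencies).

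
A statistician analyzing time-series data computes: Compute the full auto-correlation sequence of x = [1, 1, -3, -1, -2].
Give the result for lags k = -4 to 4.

r_xx[k] = sum_m x[m]*x[m+k], indexed from 0, for k = -4 to 4:
  r_xx[-4] = x[4]*x[0] = -2
  r_xx[-3] = x[3]*x[0] + x[4]*x[1] = -3
  r_xx[-2] = x[2]*x[0] + x[3]*x[1] + x[4]*x[2] = 2
  r_xx[-1] = x[1]*x[0] + x[2]*x[1] + x[3]*x[2] + x[4]*x[3] = 3
  r_xx[0] = x[0]*x[0] + x[1]*x[1] + x[2]*x[2] + x[3]*x[3] + x[4]*x[4] = 16
  r_xx[1] = x[0]*x[1] + x[1]*x[2] + x[2]*x[3] + x[3]*x[4] = 3
  r_xx[2] = x[0]*x[2] + x[1]*x[3] + x[2]*x[4] = 2
  r_xx[3] = x[0]*x[3] + x[1]*x[4] = -3
  r_xx[4] = x[0]*x[4] = -2
r_xx = [-2, -3, 2, 3, 16, 3, 2, -3, -2]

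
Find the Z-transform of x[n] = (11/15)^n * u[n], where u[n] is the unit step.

The Z-transform of a^n * u[n] is z/(z-a) for |z| > |a|.
Here a = 11/15, so X(z) = z/(z - (11/15)) = 15z/(15z - 11)
ROC: |z| > 11/15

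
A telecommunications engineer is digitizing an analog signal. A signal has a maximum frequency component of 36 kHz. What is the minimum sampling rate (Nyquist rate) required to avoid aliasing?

By the Nyquist-Shannon sampling theorem,
the minimum sampling rate (Nyquist rate) must be at least 2 * f_max.
Nyquist rate = 2 * 36 kHz = 72 kHz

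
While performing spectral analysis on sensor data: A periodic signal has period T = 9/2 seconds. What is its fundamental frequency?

The fundamental frequency is the reciprocal of the period.
f = 1/T = 1/(9/2) = 2/9 Hz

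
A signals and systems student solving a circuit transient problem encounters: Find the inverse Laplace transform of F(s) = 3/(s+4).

Standard pair: k/(s+a) <-> k*e^(-at)*u(t)
With k=3, a=4: f(t) = 3*e^(-4t)*u(t)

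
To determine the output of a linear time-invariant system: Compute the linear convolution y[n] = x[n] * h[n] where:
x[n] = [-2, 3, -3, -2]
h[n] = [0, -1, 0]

y[n] = sum_k x[k]*h[n-k]. Output length = len(x) + len(h) - 1 = 4 + 3 - 1 = 6.
y[0] = -2*0 = 0
y[1] = 3*0 + -2*-1 = 2
y[2] = -3*0 + 3*-1 + -2*0 = -3
y[3] = -2*0 + -3*-1 + 3*0 = 3
y[4] = -2*-1 + -3*0 = 2
y[5] = -2*0 = 0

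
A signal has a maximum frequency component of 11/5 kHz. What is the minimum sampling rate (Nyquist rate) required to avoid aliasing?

By the Nyquist-Shannon sampling theorem,
the minimum sampling rate (Nyquist rate) must be at least 2 * f_max.
Nyquist rate = 2 * 11/5 kHz = 22/5 kHz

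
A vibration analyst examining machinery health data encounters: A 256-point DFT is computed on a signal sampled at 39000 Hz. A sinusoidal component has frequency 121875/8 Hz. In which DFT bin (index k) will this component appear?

DFT frequency resolution = f_s/N = 39000/256 = 4875/32 Hz
Bin index k = f_signal / resolution = 121875/8 / 4875/32 = 100
The signal frequency 121875/8 Hz falls in DFT bin k = 100.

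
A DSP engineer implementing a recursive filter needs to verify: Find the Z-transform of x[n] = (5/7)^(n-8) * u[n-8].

Time-shifting property: if X(z) = Z{x[n]}, then Z{x[n-d]} = z^(-d) * X(z)
X(z) = z/(z - 5/7) for x[n] = (5/7)^n * u[n]
Z{x[n-8]} = z^(-8) * z/(z - 5/7) = z^(-7)/(z - 5/7)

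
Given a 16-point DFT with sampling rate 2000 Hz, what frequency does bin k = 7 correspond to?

The frequency of DFT bin k is: f_k = k * f_s / N
f_7 = 7 * 2000 / 16 = 875 Hz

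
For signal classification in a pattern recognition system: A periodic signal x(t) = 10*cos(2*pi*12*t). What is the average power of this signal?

Average power of A*cos(wt) is A^2/2.
P = 10^2 / 2 = 100/2 = 50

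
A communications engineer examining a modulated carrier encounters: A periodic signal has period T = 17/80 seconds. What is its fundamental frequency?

The fundamental frequency is the reciprocal of the period.
f = 1/T = 1/(17/80) = 80/17 Hz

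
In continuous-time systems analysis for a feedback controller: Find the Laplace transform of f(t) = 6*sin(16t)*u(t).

Standard pair: sin(wt)*u(t) <-> w/(s^2+w^2)
With w = 16: L{6*sin(16t)*u(t)} = 96/(s^2+256)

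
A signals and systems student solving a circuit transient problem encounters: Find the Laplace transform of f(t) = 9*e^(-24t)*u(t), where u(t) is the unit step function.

Standard Laplace transform pair:
e^(-at)*u(t) <-> 1/(s+a)
With a = 24: L{9*e^(-24t)*u(t)} = 9/(s+24), ROC: Re(s) > -24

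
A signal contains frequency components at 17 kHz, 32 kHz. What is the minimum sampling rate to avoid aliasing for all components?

The highest frequency component is f_max = 32 kHz.
Nyquist rate = 2 * f_max = 2 * 32 kHz = 64 kHz.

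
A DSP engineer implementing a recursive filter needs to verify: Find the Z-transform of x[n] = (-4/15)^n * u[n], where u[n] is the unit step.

The Z-transform of a^n * u[n] is z/(z-a) for |z| > |a|.
Here a = -4/15, so X(z) = z/(z - (-4/15)) = 15z/(15z + 4)
ROC: |z| > 4/15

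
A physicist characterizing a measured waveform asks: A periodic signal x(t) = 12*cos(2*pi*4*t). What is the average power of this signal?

Average power of A*cos(wt) is A^2/2.
P = 12^2 / 2 = 144/2 = 72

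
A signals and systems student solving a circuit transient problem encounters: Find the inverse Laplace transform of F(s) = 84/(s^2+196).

Standard pair: w/(s^2+w^2) <-> sin(wt)*u(t)
Recognize w^2 = 196, so w = 14; numerator 84 = 6*14.
f(t) = 6*sin(14t)*u(t)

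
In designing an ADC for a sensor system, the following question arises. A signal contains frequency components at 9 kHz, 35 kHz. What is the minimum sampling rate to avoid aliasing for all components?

The highest frequency component is f_max = 35 kHz.
Nyquist rate = 2 * f_max = 2 * 35 kHz = 70 kHz.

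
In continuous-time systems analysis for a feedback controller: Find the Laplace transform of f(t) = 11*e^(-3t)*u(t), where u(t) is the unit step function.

Standard Laplace transform pair:
e^(-at)*u(t) <-> 1/(s+a)
With a = 3: L{11*e^(-3t)*u(t)} = 11/(s+3), ROC: Re(s) > -3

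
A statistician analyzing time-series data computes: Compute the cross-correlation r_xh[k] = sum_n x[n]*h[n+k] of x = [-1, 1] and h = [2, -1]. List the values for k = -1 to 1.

Both sequences indexed from 0 and zero outside their support.
Lags with overlap: k = -1 to 1.
  r_xh[-1] = x[1]*h[0] = 2
  r_xh[0] = x[0]*h[0] + x[1]*h[1] = -3
  r_xh[1] = x[0]*h[1] = 1
r_xh = [2, -3, 1] (for k = -1, ..., 1)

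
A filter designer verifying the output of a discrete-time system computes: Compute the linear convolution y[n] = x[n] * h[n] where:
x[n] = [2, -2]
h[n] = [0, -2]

y[n] = sum_k x[k]*h[n-k]. Output length = len(x) + len(h) - 1 = 2 + 2 - 1 = 3.
y[0] = 2*0 = 0
y[1] = -2*0 + 2*-2 = -4
y[2] = -2*-2 = 4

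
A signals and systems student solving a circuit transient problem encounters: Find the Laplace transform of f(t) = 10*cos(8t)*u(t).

Standard pair: cos(wt)*u(t) <-> s/(s^2+w^2)
With w = 8: L{10*cos(8t)*u(t)} = 10s/(s^2+64)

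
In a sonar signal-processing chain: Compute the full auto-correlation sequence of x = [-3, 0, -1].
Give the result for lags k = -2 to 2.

r_xx[k] = sum_m x[m]*x[m+k], indexed from 0, for k = -2 to 2:
  r_xx[-2] = x[2]*x[0] = 3
  r_xx[-1] = x[1]*x[0] + x[2]*x[1] = 0
  r_xx[0] = x[0]*x[0] + x[1]*x[1] + x[2]*x[2] = 10
  r_xx[1] = x[0]*x[1] + x[1]*x[2] = 0
  r_xx[2] = x[0]*x[2] = 3
r_xx = [3, 0, 10, 0, 3]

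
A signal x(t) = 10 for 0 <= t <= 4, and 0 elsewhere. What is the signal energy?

Energy = integral of |x(t)|^2 dt over the signal duration
= 10^2 * 4 = 100 * 4 = 400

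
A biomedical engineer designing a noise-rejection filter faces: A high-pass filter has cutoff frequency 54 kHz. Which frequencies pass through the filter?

A high-pass filter passes all frequencies above the cutoff frequency 54 kHz and attenuates lower frequencies.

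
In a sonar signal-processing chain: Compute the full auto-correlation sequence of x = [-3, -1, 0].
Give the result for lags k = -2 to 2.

r_xx[k] = sum_m x[m]*x[m+k], indexed from 0, for k = -2 to 2:
  r_xx[-2] = x[2]*x[0] = 0
  r_xx[-1] = x[1]*x[0] + x[2]*x[1] = 3
  r_xx[0] = x[0]*x[0] + x[1]*x[1] + x[2]*x[2] = 10
  r_xx[1] = x[0]*x[1] + x[1]*x[2] = 3
  r_xx[2] = x[0]*x[2] = 0
r_xx = [0, 3, 10, 3, 0]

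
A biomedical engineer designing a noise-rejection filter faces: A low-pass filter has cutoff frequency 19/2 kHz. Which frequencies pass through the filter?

A low-pass filter passes all frequencies below the cutoff frequency 19/2 kHz and attenuates higher frequencies.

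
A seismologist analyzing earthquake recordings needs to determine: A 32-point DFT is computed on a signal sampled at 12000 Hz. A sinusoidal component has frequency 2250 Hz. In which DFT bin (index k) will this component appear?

DFT frequency resolution = f_s/N = 12000/32 = 375 Hz
Bin index k = f_signal / resolution = 2250 / 375 = 6
The signal frequency 2250 Hz falls in DFT bin k = 6.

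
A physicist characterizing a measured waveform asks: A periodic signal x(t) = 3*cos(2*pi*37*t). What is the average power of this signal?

Average power of A*cos(wt) is A^2/2.
P = 3^2 / 2 = 9/2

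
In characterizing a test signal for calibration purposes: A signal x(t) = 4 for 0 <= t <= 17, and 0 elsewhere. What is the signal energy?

Energy = integral of |x(t)|^2 dt over the signal duration
= 4^2 * 17 = 16 * 17 = 272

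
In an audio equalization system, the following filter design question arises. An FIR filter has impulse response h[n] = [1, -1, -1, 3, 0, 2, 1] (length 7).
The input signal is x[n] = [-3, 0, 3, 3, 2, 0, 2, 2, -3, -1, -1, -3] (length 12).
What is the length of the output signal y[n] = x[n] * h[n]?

For linear convolution, the output length is:
len(y) = len(x) + len(h) - 1 = 12 + 7 - 1 = 18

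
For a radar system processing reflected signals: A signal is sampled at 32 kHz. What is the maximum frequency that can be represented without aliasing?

The maximum frequency that can be represented without aliasing
is the Nyquist frequency: f_max = f_s / 2 = 32 kHz / 2 = 16 kHz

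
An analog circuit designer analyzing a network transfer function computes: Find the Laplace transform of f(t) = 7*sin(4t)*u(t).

Standard pair: sin(wt)*u(t) <-> w/(s^2+w^2)
With w = 4: L{7*sin(4t)*u(t)} = 28/(s^2+16)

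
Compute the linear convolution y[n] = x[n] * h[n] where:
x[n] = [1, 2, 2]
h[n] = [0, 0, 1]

y[n] = sum_k x[k]*h[n-k]. Output length = len(x) + len(h) - 1 = 3 + 3 - 1 = 5.
y[0] = 1*0 = 0
y[1] = 2*0 + 1*0 = 0
y[2] = 2*0 + 2*0 + 1*1 = 1
y[3] = 2*0 + 2*1 = 2
y[4] = 2*1 = 2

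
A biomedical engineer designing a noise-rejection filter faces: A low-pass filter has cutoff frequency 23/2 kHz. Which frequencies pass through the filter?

A low-pass filter passes all frequencies below the cutoff frequency 23/2 kHz and attenuates higher frequencies.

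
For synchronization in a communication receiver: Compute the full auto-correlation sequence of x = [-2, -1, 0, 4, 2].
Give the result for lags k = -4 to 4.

r_xx[k] = sum_m x[m]*x[m+k], indexed from 0, for k = -4 to 4:
  r_xx[-4] = x[4]*x[0] = -4
  r_xx[-3] = x[3]*x[0] + x[4]*x[1] = -10
  r_xx[-2] = x[2]*x[0] + x[3]*x[1] + x[4]*x[2] = -4
  r_xx[-1] = x[1]*x[0] + x[2]*x[1] + x[3]*x[2] + x[4]*x[3] = 10
  r_xx[0] = x[0]*x[0] + x[1]*x[1] + x[2]*x[2] + x[3]*x[3] + x[4]*x[4] = 25
  r_xx[1] = x[0]*x[1] + x[1]*x[2] + x[2]*x[3] + x[3]*x[4] = 10
  r_xx[2] = x[0]*x[2] + x[1]*x[3] + x[2]*x[4] = -4
  r_xx[3] = x[0]*x[3] + x[1]*x[4] = -10
  r_xx[4] = x[0]*x[4] = -4
r_xx = [-4, -10, -4, 10, 25, 10, -4, -10, -4]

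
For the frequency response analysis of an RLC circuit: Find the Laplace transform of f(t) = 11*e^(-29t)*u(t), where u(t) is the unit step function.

Standard Laplace transform pair:
e^(-at)*u(t) <-> 1/(s+a)
With a = 29: L{11*e^(-29t)*u(t)} = 11/(s+29), ROC: Re(s) > -29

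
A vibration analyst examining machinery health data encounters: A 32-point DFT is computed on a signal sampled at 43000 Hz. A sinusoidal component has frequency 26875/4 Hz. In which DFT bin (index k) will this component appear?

DFT frequency resolution = f_s/N = 43000/32 = 5375/4 Hz
Bin index k = f_signal / resolution = 26875/4 / 5375/4 = 5
The signal frequency 26875/4 Hz falls in DFT bin k = 5.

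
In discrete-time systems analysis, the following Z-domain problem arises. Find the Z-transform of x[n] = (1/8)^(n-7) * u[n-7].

Time-shifting property: if X(z) = Z{x[n]}, then Z{x[n-d]} = z^(-d) * X(z)
X(z) = z/(z - 1/8) for x[n] = (1/8)^n * u[n]
Z{x[n-7]} = z^(-7) * z/(z - 1/8) = z^(-6)/(z - 1/8)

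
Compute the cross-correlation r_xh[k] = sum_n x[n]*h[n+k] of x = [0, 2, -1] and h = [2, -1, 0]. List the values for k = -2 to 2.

Both sequences indexed from 0 and zero outside their support.
Lags with overlap: k = -2 to 2.
  r_xh[-2] = x[2]*h[0] = -2
  r_xh[-1] = x[1]*h[0] + x[2]*h[1] = 5
  r_xh[0] = x[0]*h[0] + x[1]*h[1] + x[2]*h[2] = -2
  r_xh[1] = x[0]*h[1] + x[1]*h[2] = 0
  r_xh[2] = x[0]*h[2] = 0
r_xh = [-2, 5, -2, 0, 0] (for k = -2, ..., 2)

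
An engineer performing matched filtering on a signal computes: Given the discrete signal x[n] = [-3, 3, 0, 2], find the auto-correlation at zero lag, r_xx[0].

The auto-correlation at zero lag r_xx[0] equals the signal energy.
r_xx[0] = sum of x[n]^2 = (-3)^2 + 3^2 + 0^2 + 2^2
= 9 + 9 + 0 + 4 = 22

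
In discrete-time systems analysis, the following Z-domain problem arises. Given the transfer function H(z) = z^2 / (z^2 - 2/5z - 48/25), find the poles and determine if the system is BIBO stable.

Poles are roots of the denominator: z^2 - 2/5z - 48/25 = 0.
Quadratic formula: z = [-(-2/5) +/- sqrt((-2/5)^2 - 4*(-48/25))] / 2
Discriminant = 4/25 + 192/25 = 196/25; sqrt = 14/5.
z = (2/5 +/- 14/5) / 2 => z = 8/5 or z = -6/5.
|p1| = 6/5, |p2| = 8/5.
For BIBO stability, all poles must lie inside the unit circle (|p| < 1).
System is UNSTABLE since at least one |p| >= 1.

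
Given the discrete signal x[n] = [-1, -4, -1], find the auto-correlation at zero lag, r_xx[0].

The auto-correlation at zero lag r_xx[0] equals the signal energy.
r_xx[0] = sum of x[n]^2 = (-1)^2 + (-4)^2 + (-1)^2
= 1 + 16 + 1 = 18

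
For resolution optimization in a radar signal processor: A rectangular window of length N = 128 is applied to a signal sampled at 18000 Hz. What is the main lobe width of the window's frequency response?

For a rectangular window of length N,
the main lobe width in frequency is 2*f_s/N.
= 2*18000/128 = 1125/4 Hz
This determines the minimum frequency separation for resolving two sinusoids.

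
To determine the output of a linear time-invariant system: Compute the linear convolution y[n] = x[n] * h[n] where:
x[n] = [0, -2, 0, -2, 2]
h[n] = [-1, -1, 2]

y[n] = sum_k x[k]*h[n-k]. Output length = len(x) + len(h) - 1 = 5 + 3 - 1 = 7.
y[0] = 0*-1 = 0
y[1] = -2*-1 + 0*-1 = 2
y[2] = 0*-1 + -2*-1 + 0*2 = 2
y[3] = -2*-1 + 0*-1 + -2*2 = -2
y[4] = 2*-1 + -2*-1 + 0*2 = 0
y[5] = 2*-1 + -2*2 = -6
y[6] = 2*2 = 4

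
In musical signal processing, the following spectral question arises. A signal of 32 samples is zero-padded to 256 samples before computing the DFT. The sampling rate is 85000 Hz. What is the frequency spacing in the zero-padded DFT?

Original DFT: N = 32, resolution = f_s/N = 85000/32 = 10625/4 Hz
Zero-padded DFT: N = 256, resolution = f_s/N = 85000/256 = 10625/32 Hz
Zero-padding interpolates the spectrum (finer frequency grid)
but does NOT improve the true spectral resolution (ability to resolve close frequencies).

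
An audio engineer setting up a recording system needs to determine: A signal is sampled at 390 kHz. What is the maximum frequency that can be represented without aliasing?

The maximum frequency that can be represented without aliasing
is the Nyquist frequency: f_max = f_s / 2 = 390 kHz / 2 = 195 kHz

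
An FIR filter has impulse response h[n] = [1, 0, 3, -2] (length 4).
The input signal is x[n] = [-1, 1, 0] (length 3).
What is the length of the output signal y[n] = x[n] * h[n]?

For linear convolution, the output length is:
len(y) = len(x) + len(h) - 1 = 3 + 4 - 1 = 6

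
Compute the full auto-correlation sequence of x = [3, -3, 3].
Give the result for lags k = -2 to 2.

r_xx[k] = sum_m x[m]*x[m+k], indexed from 0, for k = -2 to 2:
  r_xx[-2] = x[2]*x[0] = 9
  r_xx[-1] = x[1]*x[0] + x[2]*x[1] = -18
  r_xx[0] = x[0]*x[0] + x[1]*x[1] + x[2]*x[2] = 27
  r_xx[1] = x[0]*x[1] + x[1]*x[2] = -18
  r_xx[2] = x[0]*x[2] = 9
r_xx = [9, -18, 27, -18, 9]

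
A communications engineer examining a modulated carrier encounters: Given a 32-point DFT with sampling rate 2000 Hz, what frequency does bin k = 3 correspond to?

The frequency of DFT bin k is: f_k = k * f_s / N
f_3 = 3 * 2000 / 32 = 375/2 Hz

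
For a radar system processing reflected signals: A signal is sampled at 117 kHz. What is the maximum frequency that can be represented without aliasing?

The maximum frequency that can be represented without aliasing
is the Nyquist frequency: f_max = f_s / 2 = 117 kHz / 2 = 117/2 kHz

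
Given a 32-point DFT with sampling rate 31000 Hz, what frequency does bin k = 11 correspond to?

The frequency of DFT bin k is: f_k = k * f_s / N
f_11 = 11 * 31000 / 32 = 42625/4 Hz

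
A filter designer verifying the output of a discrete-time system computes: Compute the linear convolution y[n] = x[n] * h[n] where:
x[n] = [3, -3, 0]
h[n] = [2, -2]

y[n] = sum_k x[k]*h[n-k]. Output length = len(x) + len(h) - 1 = 3 + 2 - 1 = 4.
y[0] = 3*2 = 6
y[1] = -3*2 + 3*-2 = -12
y[2] = 0*2 + -3*-2 = 6
y[3] = 0*-2 = 0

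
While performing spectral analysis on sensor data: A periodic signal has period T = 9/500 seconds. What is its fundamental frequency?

The fundamental frequency is the reciprocal of the period.
f = 1/T = 1/(9/500) = 500/9 Hz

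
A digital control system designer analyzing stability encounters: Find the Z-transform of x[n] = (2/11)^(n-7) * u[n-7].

Time-shifting property: if X(z) = Z{x[n]}, then Z{x[n-d]} = z^(-d) * X(z)
X(z) = z/(z - 2/11) for x[n] = (2/11)^n * u[n]
Z{x[n-7]} = z^(-7) * z/(z - 2/11) = z^(-6)/(z - 2/11)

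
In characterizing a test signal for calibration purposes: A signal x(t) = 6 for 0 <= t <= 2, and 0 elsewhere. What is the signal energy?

Energy = integral of |x(t)|^2 dt over the signal duration
= 6^2 * 2 = 36 * 2 = 72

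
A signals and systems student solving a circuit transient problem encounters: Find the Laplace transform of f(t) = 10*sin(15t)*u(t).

Standard pair: sin(wt)*u(t) <-> w/(s^2+w^2)
With w = 15: L{10*sin(15t)*u(t)} = 150/(s^2+225)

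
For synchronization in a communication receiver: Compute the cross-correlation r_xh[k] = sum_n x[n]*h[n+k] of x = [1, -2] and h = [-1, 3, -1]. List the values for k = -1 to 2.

Both sequences indexed from 0 and zero outside their support.
Lags with overlap: k = -1 to 2.
  r_xh[-1] = x[1]*h[0] = 2
  r_xh[0] = x[0]*h[0] + x[1]*h[1] = -7
  r_xh[1] = x[0]*h[1] + x[1]*h[2] = 5
  r_xh[2] = x[0]*h[2] = -1
r_xh = [2, -7, 5, -1] (for k = -1, ..., 2)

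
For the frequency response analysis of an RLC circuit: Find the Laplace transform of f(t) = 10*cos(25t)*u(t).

Standard pair: cos(wt)*u(t) <-> s/(s^2+w^2)
With w = 25: L{10*cos(25t)*u(t)} = 10s/(s^2+625)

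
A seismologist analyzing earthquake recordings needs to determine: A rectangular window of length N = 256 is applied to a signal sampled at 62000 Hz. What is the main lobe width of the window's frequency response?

For a rectangular window of length N,
the main lobe width in frequency is 2*f_s/N.
= 2*62000/256 = 3875/8 Hz
This determines the minimum frequency separation for resolving two sinusoids.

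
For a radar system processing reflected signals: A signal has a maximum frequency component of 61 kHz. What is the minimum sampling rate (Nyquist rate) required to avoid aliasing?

By the Nyquist-Shannon sampling theorem,
the minimum sampling rate (Nyquist rate) must be at least 2 * f_max.
Nyquist rate = 2 * 61 kHz = 122 kHz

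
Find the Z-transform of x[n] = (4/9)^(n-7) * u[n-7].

Time-shifting property: if X(z) = Z{x[n]}, then Z{x[n-d]} = z^(-d) * X(z)
X(z) = z/(z - 4/9) for x[n] = (4/9)^n * u[n]
Z{x[n-7]} = z^(-7) * z/(z - 4/9) = z^(-6)/(z - 4/9)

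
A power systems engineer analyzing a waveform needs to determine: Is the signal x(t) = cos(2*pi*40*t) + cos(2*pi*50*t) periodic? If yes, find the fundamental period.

f1 = 40 Hz, f2 = 50 Hz
Period T1 = 1/40, T2 = 1/50
Ratio T1/T2 = 50/40, which is rational.
The signal is periodic with fundamental period T = 1/GCD(40,50) = 1/10 s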